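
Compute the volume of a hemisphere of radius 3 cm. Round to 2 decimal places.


Shape: hemisphere (half of a sphere)
Radius r = 3 cm
Formula: V = (1/2) * (4/3) * pi * r^3 = (2/3) * pi * r^3
r^3 = 27
(2/3) * 27 = 18
V = 18 * pi
V = 56.55
56.55 cm^3


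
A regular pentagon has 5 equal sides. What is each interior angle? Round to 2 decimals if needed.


Shape: regular pentagon (5 sides)
Formula: interior angle = (n - 2) * 180 / n
(n - 2) = 3
(n - 2) * 180 = 540
angle = 540 / 5
angle = 108
108 degrees


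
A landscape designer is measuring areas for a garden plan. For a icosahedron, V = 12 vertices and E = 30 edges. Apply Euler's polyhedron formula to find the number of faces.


Polyhedron: icosahedron
Euler's formula for convex polyhedra: V - E + F = 2
Given: V = 12 vertices and E = 30 edges
Solve for F:
F = 2 + E - V = 2 + 30 - 12 = 20
20 faces


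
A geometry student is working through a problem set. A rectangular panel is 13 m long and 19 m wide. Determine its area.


Shape: rectangle
Length l = 13 m, Width w = 19 m
Formula: A = l * w
A = 13 * 19
A = 247
247 m^2


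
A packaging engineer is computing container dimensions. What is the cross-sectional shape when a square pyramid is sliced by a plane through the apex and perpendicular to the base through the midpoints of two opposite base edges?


Solid: square pyramid
Cutting plane: through the apex and perpendicular to the base through the midpoints of two opposite base edges
Visualize the intersection of the plane with the solid's surface.
The boundary of the cut region is a isosceles triangle.
isosceles triangle


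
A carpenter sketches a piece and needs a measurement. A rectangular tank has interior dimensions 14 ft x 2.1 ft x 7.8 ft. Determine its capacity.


Shape: rectangular prism
l = 14 ft, w = 2.1 ft, h = 7.8 ft
Formula: V = l * w * h
V = 14 * 2.1 * 7.8
V = 29.4 * 7.8
V = 229.32
229.32 ft^3


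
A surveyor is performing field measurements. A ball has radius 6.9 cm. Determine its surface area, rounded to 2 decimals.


Shape: sphere
Radius r = 6.9 cm
Formula: SA = 4 * pi * r^2
r^2 = 47.61
SA = 4 * pi * 47.61
SA = 190.44 * pi
SA = 598.28
598.28 cm^2


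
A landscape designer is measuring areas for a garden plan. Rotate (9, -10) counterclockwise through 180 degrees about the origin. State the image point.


Transformation: rotation about the origin
Original point: (9, -10)
Rule for 180 deg: (x, y) -> (-x, -y)
Apply: (9, -10) -> (-9, 10)
(-9, 10)


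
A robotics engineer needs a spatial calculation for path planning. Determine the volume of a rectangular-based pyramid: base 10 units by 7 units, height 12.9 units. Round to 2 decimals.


Shape: rectangular pyramid
Base: 10 units x 7 units, Height h = 12.9 units
Formula: V = (1/3) * base_area * h
base_area = 10 * 7 = 70
base_area * h = 70 * 12.9 = 903
V = 903 / 3
V = 301
301 units^3


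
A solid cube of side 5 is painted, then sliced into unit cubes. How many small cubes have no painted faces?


Large cube: 5 x 5 x 5, cut into unit cubes.
n = 5, so n - 2 = 3
Unpainted cubes form the interior (n - 2)^3 block.
(n - 2)^3 = 3^3 = 27
27 unit cubes


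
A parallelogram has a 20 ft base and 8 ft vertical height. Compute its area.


Shape: parallelogram
Base b = 20 ft, Height h = 8 ft
Formula: A = b * h
A = 20 * 8
A = 160
160 ft^2


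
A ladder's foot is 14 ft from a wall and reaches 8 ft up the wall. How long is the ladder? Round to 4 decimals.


Shape: right triangle
Legs a = 14 ft, b = 8 ft
Formula: c = sqrt(a^2 + b^2)
a^2 = 196, b^2 = 64
a^2 + b^2 = 260
c = sqrt(260)
c = 16.1245
16.1245 ft


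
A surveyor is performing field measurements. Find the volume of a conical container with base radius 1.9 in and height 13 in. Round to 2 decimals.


Shape: cone
Radius r = 1.9 in, Height h = 13 in
Formula: V = (1/3) * pi * r^2 * h
r^2 = 3.61
pi * r^2 * h = pi * 3.61 * 13 = 46.93 * pi
V = 46.93 * pi / 3
V = 49.14
49.14 in^3


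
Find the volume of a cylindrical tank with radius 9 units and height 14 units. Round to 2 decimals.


Shape: cylinder
Radius r = 9 units, Height h = 14 units
Formula: V = pi * r^2 * h
r^2 = 81
V = pi * 81 * 14
V = 1134 * pi
V = 3562.57
3562.57 units^3


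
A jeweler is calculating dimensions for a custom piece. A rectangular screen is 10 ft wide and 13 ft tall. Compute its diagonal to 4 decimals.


Shape: rectangle (diagonal via Pythagoras)
Sides: 10 ft and 13 ft
Formula: d = sqrt(l^2 + w^2)
l^2 = 100, w^2 = 169
l^2 + w^2 = 269
d = sqrt(269)
d = 16.4012
16.4012 ft


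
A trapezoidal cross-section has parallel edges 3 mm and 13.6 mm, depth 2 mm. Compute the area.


Shape: trapezoid
Parallel sides a = 3 mm, b = 13.6 mm; Height h = 2 mm
Formula: A = (a + b) * h / 2
a + b = 3 + 13.6 = 16.6
A = 16.6 * 2 / 2
A = 33.2 / 2
A = 16.6
16.6 mm^2


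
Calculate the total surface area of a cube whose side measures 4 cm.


Shape: cube
Side s = 4 cm
A cube has 6 square faces.
Formula: SA = 6 * s^2
s^2 = 16
SA = 6 * 16
SA = 96
96 cm^2


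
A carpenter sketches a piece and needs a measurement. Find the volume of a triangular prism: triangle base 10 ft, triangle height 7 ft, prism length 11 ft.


Shape: triangular prism
Triangle base = 10 ft, triangle height = 7 ft, prism length L = 11 ft
Formula: V = (1/2 * b * h_tri) * L
Cross-section area = 0.5 * 10 * 7 = 35
V = 35 * 11
V = 385
385 ft^3


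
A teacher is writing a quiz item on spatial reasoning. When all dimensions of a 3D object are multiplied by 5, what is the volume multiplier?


Linear scale factor k = 5
Rule: under a linear scaling by k, volumes scale by k^3.
k^3 = 5 * 5 * 5
k^3 = 25 * 5
k^3 = 125
Volume scales by a factor of 125.
125 (dimensionless)


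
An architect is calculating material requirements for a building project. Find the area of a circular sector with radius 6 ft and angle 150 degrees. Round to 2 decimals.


Shape: circular sector
Radius r = 6 ft, Angle = 150 degrees
Formula: A = (angle/360) * pi * r^2
r^2 = 36
Fraction of circle = 150/360
A = (150/360) * pi * 36
A = 15 * pi
A = 47.12
47.12 ft^2


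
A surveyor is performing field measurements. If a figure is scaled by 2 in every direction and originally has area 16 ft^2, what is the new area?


Linear scale factor k = 2
Original area = 16 ft^2
Rule: under a linear scaling by k, areas scale by k^2.
k^2 = 2^2 = 4
New area = 16 * 4
New area = 64
64 ft^2


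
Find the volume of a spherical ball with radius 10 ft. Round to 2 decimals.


Shape: sphere
Radius r = 10 ft
Formula: V = (4/3) * pi * r^3
r^3 = 1000
(4/3) * 1000 = 1333.333333
V = 1333.333333 * pi
V = 4188.79
4188.79 ft^3


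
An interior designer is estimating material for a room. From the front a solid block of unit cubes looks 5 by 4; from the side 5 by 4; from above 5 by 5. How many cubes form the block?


Orthographic views of a solid rectangular block:
Front view 5 x 4 -> length = 5, height = 4
Side view 5 x 4 -> width = 5, height = 4 (consistent)
Top view 5 x 5 -> confirms length = 5, width = 5
The block is 5 x 5 x 4.
Total unit cubes = 5 * 5 * 4 = 100
100 unit cubes


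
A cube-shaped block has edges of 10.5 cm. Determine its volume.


Shape: cube
Side s = 10.5 cm
Formula: V = s^3
V = 10.5 * 10.5 * 10.5
V = 110.25 * 10.5
V = 1157.625
1157.625 cm^3


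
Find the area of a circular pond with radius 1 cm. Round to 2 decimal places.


Shape: circle
Radius r = 1 cm
Formula: A = pi * r^2
r^2 = 1^2 = 1
A = pi * 1
A = 3.14
3.14 cm^2


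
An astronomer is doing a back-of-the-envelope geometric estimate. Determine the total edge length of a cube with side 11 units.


Shape: cube
Side s = 11 units
A cube has 12 edges, all equal.
Formula: total edge length = 12 * s
Total = 12 * 11
Total = 132
132 units


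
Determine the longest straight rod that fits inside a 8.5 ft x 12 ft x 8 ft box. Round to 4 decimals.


Shape: rectangular box (space diagonal)
l = 8.5 ft, w = 12 ft, h = 8 ft
Visualize: the diagonal of the base, then a right triangle with that diagonal and the height.
Formula: d = sqrt(l^2 + w^2 + h^2)
l^2 + w^2 + h^2 = 72.25 + 144 + 64 = 280.25
d = sqrt(280.25)
d = 16.7407
16.7407 ft


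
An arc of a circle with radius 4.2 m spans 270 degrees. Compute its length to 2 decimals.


Shape: circular arc
Radius r = 4.2 m, Angle = 270 degrees
Formula: L = (angle/360) * 2 * pi * r
2 * pi * r = 8.4 * pi
L = (270/360) * 8.4 * pi
L = 6.3 * pi
L = 19.79
19.79 m


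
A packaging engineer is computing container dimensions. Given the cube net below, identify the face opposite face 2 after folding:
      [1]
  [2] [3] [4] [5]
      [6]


Net: cross layout. Take square 3 as the base (bottom).
Fold the four squares in the horizontal row up around 3: 2 -> left, 4 -> right, 5 wraps to the top.
Fold 1 and 6 up from 3: 1 -> back, 6 -> front.
Opposite pairs are therefore: (1, 6), (2, 4), (3, 5).
Face 2 is opposite face 4.
face 4


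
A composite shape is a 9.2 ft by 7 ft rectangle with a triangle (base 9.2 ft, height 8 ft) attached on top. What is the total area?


Composite shape: rectangle + triangle
Rectangle area = 9.2 * 7 = 64.4
Triangle area = 0.5 * 9.2 * 8 = 36.8
Total = 64.4 + 36.8
Total = 101.2
101.2 ft^2


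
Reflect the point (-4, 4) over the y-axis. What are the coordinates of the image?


Transformation: reflection
Original point: (-4, 4)
Rule for reflection over the y-axis: (x, y) -> (-x, y)
Apply: (-4, 4) -> (4, 4)
(4, 4)


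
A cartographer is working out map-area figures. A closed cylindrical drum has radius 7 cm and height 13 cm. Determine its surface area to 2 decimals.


Shape: closed cylinder
Radius r = 7 cm, Height h = 13 cm
Formula: SA = 2*pi*r^2 + 2*pi*r*h = 2*pi*r*(r + h)
r + h = 20
2 * r * (r + h) = 2 * 7 * 20 = 280
SA = 280 * pi
SA = 879.65
879.65 cm^2


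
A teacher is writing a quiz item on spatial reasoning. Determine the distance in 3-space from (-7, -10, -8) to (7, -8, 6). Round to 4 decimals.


3D distance between two points
P1 = (-7, -10, -8), P2 = (7, -8, 6)
Formula: d = sqrt((x2-x1)^2 + (y2-y1)^2 + (z2-z1)^2)
dx = 7 - -7 = 14
dy = -8 - -10 = 2
dz = 6 - -8 = 14
dx^2 + dy^2 + dz^2 = 196 + 4 + 196 = 396
d = sqrt(396)
d = 19.8997
19.8997 units


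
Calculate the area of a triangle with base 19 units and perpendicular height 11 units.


Shape: triangle
Base b = 19 units, Height h = 11 units
Formula: A = (1/2) * b * h
A = 0.5 * 19 * 11
A = 0.5 * 209
A = 104.5
104.5 units^2


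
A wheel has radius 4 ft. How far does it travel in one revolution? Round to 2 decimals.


Shape: circle
Radius r = 4 ft
Formula: C = 2 * pi * r
C = 2 * pi * 4
C = 8 * pi
C = 25.13
25.13 ft


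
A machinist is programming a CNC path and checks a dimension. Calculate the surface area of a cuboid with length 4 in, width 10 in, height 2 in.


Shape: rectangular prism
l = 4 in, w = 10 in, h = 2 in
Formula: SA = 2(lw + lh + wh)
lw = 40, lh = 8, wh = 20
lw + lh + wh = 68
SA = 2 * 68
SA = 136
136 in^2


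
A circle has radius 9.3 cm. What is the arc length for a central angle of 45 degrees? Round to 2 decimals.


Shape: circular arc
Radius r = 9.3 cm, Angle = 45 degrees
Formula: L = (angle/360) * 2 * pi * r
2 * pi * r = 18.6 * pi
L = (45/360) * 18.6 * pi
L = 2.325 * pi
L = 7.3
7.3 cm


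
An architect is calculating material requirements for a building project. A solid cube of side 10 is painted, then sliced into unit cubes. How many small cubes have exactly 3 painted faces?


Large cube: 10 x 10 x 10, cut into unit cubes.
Cubes with 3 painted faces are at the corners. A cube always has 8 corners.
Count = 8
8 unit cubes


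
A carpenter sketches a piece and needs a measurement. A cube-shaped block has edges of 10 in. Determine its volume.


Shape: cube
Side s = 10 in
Formula: V = s^3
V = 10 * 10 * 10
V = 100 * 10
V = 1000
1000 in^3


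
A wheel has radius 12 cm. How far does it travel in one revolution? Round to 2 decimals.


Shape: circle
Radius r = 12 cm
Formula: C = 2 * pi * r
C = 2 * pi * 12
C = 24 * pi
C = 75.4
75.4 cm


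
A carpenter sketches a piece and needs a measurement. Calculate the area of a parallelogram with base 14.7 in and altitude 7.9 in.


Shape: parallelogram
Base b = 14.7 in, Height h = 7.9 in
Formula: A = b * h
A = 14.7 * 7.9
A = 116.13
116.13 in^2


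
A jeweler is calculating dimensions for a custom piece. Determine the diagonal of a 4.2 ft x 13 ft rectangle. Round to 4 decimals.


Shape: rectangle (diagonal via Pythagoras)
Sides: 4.2 ft and 13 ft
Formula: d = sqrt(l^2 + w^2)
l^2 = 17.64, w^2 = 169
l^2 + w^2 = 186.64
d = sqrt(186.64)
d = 13.6616
13.6616 ft


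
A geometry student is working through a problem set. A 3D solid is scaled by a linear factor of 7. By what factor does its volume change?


Linear scale factor k = 7
Rule: under a linear scaling by k, volumes scale by k^3.
k^3 = 7 * 7 * 7
k^3 = 49 * 7
k^3 = 343
Volume scales by a factor of 343.
343 (dimensionless)


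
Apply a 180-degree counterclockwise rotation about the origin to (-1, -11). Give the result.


Transformation: rotation about the origin
Original point: (-1, -11)
Rule for 180 deg: (x, y) -> (-x, -y)
Apply: (-1, -11) -> (1, 11)
(1, 11)


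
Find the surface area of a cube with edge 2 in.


Shape: cube
Side s = 2 in
A cube has 6 square faces.
Formula: SA = 6 * s^2
s^2 = 4
SA = 6 * 4
SA = 24
24 in^2


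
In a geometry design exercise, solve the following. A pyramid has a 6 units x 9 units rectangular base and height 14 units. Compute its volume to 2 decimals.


Shape: rectangular pyramid
Base: 6 units x 9 units, Height h = 14 units
Formula: V = (1/3) * base_area * h
base_area = 6 * 9 = 54
base_area * h = 54 * 14 = 756
V = 756 / 3
V = 252
252 units^3


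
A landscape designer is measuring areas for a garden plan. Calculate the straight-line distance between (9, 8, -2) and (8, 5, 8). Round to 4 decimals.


3D distance between two points
P1 = (9, 8, -2), P2 = (8, 5, 8)
Formula: d = sqrt((x2-x1)^2 + (y2-y1)^2 + (z2-z1)^2)
dx = 8 - 9 = -1
dy = 5 - 8 = -3
dz = 8 - -2 = 10
dx^2 + dy^2 + dz^2 = 1 + 9 + 100 = 110
d = sqrt(110)
d = 10.4881
10.4881 units


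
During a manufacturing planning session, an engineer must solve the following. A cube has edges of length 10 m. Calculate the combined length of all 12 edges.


Shape: cube
Side s = 10 m
A cube has 12 edges, all equal.
Formula: total edge length = 12 * s
Total = 12 * 10
Total = 120
120 m


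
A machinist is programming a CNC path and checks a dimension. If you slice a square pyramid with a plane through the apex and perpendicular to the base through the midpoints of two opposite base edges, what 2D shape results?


Solid: square pyramid
Cutting plane: through the apex and perpendicular to the base through the midpoints of two opposite base edges
Visualize the intersection of the plane with the solid's surface.
The boundary of the cut region is a isosceles triangle.
isosceles triangle


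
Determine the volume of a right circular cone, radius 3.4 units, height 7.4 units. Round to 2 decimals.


Shape: cone
Radius r = 3.4 units, Height h = 7.4 units
Formula: V = (1/3) * pi * r^2 * h
r^2 = 11.56
pi * r^2 * h = pi * 11.56 * 7.4 = 85.544 * pi
V = 85.544 * pi / 3
V = 89.58
89.58 units^3


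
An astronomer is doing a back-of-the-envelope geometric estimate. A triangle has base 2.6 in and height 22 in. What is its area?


Shape: triangle
Base b = 2.6 in, Height h = 22 in
Formula: A = (1/2) * b * h
A = 0.5 * 2.6 * 22
A = 0.5 * 57.2
A = 28.6
28.6 in^2


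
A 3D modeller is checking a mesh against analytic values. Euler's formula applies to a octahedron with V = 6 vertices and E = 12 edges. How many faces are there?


Polyhedron: octahedron
Euler's formula for convex polyhedra: V - E + F = 2
Given: V = 6 vertices and E = 12 edges
Solve for F:
F = 2 + E - V = 2 + 12 - 6 = 8
8 faces


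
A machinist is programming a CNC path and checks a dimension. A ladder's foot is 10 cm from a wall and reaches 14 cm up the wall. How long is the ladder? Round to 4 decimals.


Shape: right triangle
Legs a = 10 cm, b = 14 cm
Formula: c = sqrt(a^2 + b^2)
a^2 = 100, b^2 = 196
a^2 + b^2 = 296
c = sqrt(296)
c = 17.2047
17.2047 cm


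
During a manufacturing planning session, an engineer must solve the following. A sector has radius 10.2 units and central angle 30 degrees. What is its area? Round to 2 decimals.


Shape: circular sector
Radius r = 10.2 units, Angle = 30 degrees
Formula: A = (angle/360) * pi * r^2
r^2 = 104.04
Fraction of circle = 30/360
A = (30/360) * pi * 104.04
A = 8.67 * pi
A = 27.24
27.24 units^2


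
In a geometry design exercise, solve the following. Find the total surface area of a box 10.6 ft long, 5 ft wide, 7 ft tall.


Shape: rectangular prism
l = 10.6 ft, w = 5 ft, h = 7 ft
Formula: SA = 2(lw + lh + wh)
lw = 53, lh = 74.2, wh = 35
lw + lh + wh = 162.2
SA = 2 * 162.2
SA = 324.4
324.4 ft^2


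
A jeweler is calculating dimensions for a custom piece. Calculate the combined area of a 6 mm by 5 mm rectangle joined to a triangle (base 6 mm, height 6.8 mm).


Composite shape: rectangle + triangle
Rectangle area = 6 * 5 = 30
Triangle area = 0.5 * 6 * 6.8 = 20.4
Total = 30 + 20.4
Total = 50.4
50.4 mm^2


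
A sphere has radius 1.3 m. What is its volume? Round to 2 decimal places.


Shape: sphere
Radius r = 1.3 m
Formula: V = (4/3) * pi * r^3
r^3 = 2.197
(4/3) * 2.197 = 2.929333
V = 2.929333 * pi
V = 9.2
9.2 m^3


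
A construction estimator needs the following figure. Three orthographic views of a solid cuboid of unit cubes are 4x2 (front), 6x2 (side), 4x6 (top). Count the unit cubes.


Orthographic views of a solid rectangular block:
Front view 4 x 2 -> length = 4, height = 2
Side view 6 x 2 -> width = 6, height = 2 (consistent)
Top view 4 x 6 -> confirms length = 4, width = 6
The block is 4 x 6 x 2.
Total unit cubes = 4 * 6 * 2 = 48
48 unit cubes


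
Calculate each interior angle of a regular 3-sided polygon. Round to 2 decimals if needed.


Shape: regular triangle (3 sides)
Formula: interior angle = (n - 2) * 180 / n
(n - 2) = 1
(n - 2) * 180 = 180
angle = 180 / 3
angle = 60
60 degrees


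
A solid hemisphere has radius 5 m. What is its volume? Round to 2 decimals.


Shape: hemisphere (half of a sphere)
Radius r = 5 m
Formula: V = (1/2) * (4/3) * pi * r^3 = (2/3) * pi * r^3
r^3 = 125
(2/3) * 125 = 83.333333
V = 83.333333 * pi
V = 261.8
261.8 m^3


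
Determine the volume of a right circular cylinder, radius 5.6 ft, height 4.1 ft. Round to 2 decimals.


Shape: cylinder
Radius r = 5.6 ft, Height h = 4.1 ft
Formula: V = pi * r^2 * h
r^2 = 31.36
V = pi * 31.36 * 4.1
V = 128.576 * pi
V = 403.93
403.93 ft^3


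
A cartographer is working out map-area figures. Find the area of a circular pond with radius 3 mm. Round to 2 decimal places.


Shape: circle
Radius r = 3 mm
Formula: A = pi * r^2
r^2 = 3^2 = 9
A = pi * 9
A = 28.27
28.27 mm^2


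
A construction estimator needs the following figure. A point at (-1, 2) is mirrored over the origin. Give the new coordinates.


Transformation: reflection
Original point: (-1, 2)
Rule for reflection through the origin: (x, y) -> (-x, -y)
Apply: (-1, 2) -> (1, -2)
(1, -2)


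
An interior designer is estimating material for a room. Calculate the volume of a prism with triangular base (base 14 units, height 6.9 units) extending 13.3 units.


Shape: triangular prism
Triangle base = 14 units, triangle height = 6.9 units, prism length L = 13.3 units
Formula: V = (1/2 * b * h_tri) * L
Cross-section area = 0.5 * 14 * 6.9 = 48.3
V = 48.3 * 13.3
V = 642.39
642.39 units^3


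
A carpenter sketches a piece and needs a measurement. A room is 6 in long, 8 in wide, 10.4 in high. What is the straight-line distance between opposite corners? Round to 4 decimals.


Shape: rectangular box (space diagonal)
l = 6 in, w = 8 in, h = 10.4 in
Visualize: the diagonal of the base, then a right triangle with that diagonal and the height.
Formula: d = sqrt(l^2 + w^2 + h^2)
l^2 + w^2 + h^2 = 36 + 64 + 108.16 = 208.16
d = sqrt(208.16)
d = 14.4278
14.4278 in


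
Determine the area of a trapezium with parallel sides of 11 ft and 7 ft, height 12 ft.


Shape: trapezoid
Parallel sides a = 11 ft, b = 7 ft; Height h = 12 ft
Formula: A = (a + b) * h / 2
a + b = 11 + 7 = 18
A = 18 * 12 / 2
A = 216 / 2
A = 108
108 ft^2


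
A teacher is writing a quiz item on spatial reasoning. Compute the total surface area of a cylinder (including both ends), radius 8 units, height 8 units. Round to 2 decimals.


Shape: closed cylinder
Radius r = 8 units, Height h = 8 units
Formula: SA = 2*pi*r^2 + 2*pi*r*h = 2*pi*r*(r + h)
r + h = 16
2 * r * (r + h) = 2 * 8 * 16 = 256
SA = 256 * pi
SA = 804.25
804.25 units^2


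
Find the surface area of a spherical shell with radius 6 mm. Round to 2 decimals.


Shape: sphere
Radius r = 6 mm
Formula: SA = 4 * pi * r^2
r^2 = 36
SA = 4 * pi * 36
SA = 144 * pi
SA = 452.39
452.39 mm^2


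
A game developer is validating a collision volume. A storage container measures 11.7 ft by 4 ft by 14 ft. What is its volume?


Shape: rectangular prism
l = 11.7 ft, w = 4 ft, h = 14 ft
Formula: V = l * w * h
V = 11.7 * 4 * 14
V = 46.8 * 14
V = 655.2
655.2 ft^3


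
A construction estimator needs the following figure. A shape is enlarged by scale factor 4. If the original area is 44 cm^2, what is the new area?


Linear scale factor k = 4
Original area = 44 cm^2
Rule: under a linear scaling by k, areas scale by k^2.
k^2 = 4^2 = 16
New area = 44 * 16
New area = 704
704 cm^2


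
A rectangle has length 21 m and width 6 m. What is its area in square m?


Shape: rectangle
Length l = 21 m, Width w = 6 m
Formula: A = l * w
A = 21 * 6
A = 126
126 m^2


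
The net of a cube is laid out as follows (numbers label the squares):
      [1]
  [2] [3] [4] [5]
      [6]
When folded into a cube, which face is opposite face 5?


Net: cross layout. Take square 3 as the base (bottom).
Fold the four squares in the horizontal row up around 3: 2 -> left, 4 -> right, 5 wraps to the top.
Fold 1 and 6 up from 3: 1 -> back, 6 -> front.
Opposite pairs are therefore: (1, 6), (2, 4), (3, 5).
Face 5 is opposite face 3.
face 3


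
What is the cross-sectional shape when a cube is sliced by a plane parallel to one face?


Solid: cube
Cutting plane: parallel to one face
Visualize the intersection of the plane with the solid's surface.
The boundary of the cut region is a square.
square


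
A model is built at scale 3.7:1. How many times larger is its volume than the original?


Linear scale factor k = 3.7
Rule: under a linear scaling by k, volumes scale by k^3.
k^3 = 3.7 * 3.7 * 3.7
k^3 = 13.69 * 3.7
k^3 = 50.653
Volume scales by a factor of 50.653.
50.653 (dimensionless)


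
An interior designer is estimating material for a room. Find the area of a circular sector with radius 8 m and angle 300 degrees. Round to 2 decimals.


Shape: circular sector
Radius r = 8 m, Angle = 300 degrees
Formula: A = (angle/360) * pi * r^2
r^2 = 64
Fraction of circle = 300/360
A = (300/360) * pi * 64
A = 53.333333 * pi
A = 167.55
167.55 m^2


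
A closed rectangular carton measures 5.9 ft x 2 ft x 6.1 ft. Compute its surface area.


Shape: rectangular prism
l = 5.9 ft, w = 2 ft, h = 6.1 ft
Formula: SA = 2(lw + lh + wh)
lw = 11.8, lh = 35.99, wh = 12.2
lw + lh + wh = 59.99
SA = 2 * 59.99
SA = 119.98
119.98 ft^2


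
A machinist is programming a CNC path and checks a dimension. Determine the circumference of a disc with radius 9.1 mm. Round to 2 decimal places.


Shape: circle
Radius r = 9.1 mm
Formula: C = 2 * pi * r
C = 2 * pi * 9.1
C = 18.2 * pi
C = 57.18
57.18 mm


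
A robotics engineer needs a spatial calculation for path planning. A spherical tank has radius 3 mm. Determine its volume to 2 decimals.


Shape: sphere
Radius r = 3 mm
Formula: V = (4/3) * pi * r^3
r^3 = 27
(4/3) * 27 = 36
V = 36 * pi
V = 113.1
113.1 mm^3


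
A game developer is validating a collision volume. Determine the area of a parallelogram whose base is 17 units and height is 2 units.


Shape: parallelogram
Base b = 17 units, Height h = 2 units
Formula: A = b * h
A = 17 * 2
A = 34
34 units^2


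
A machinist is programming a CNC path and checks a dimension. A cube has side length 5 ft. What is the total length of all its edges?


Shape: cube
Side s = 5 ft
A cube has 12 edges, all equal.
Formula: total edge length = 12 * s
Total = 12 * 5
Total = 60
60 ft


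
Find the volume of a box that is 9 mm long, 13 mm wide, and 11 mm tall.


Shape: rectangular prism
l = 9 mm, w = 13 mm, h = 11 mm
Formula: V = l * w * h
V = 9 * 13 * 11
V = 117 * 11
V = 1287
1287 mm^3


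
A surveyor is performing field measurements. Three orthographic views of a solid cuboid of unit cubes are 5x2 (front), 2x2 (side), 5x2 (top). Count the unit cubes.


Orthographic views of a solid rectangular block:
Front view 5 x 2 -> length = 5, height = 2
Side view 2 x 2 -> width = 2, height = 2 (consistent)
Top view 5 x 2 -> confirms length = 5, width = 2
The block is 5 x 2 x 2.
Total unit cubes = 5 * 2 * 2 = 20
20 unit cubes


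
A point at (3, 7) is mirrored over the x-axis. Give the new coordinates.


Transformation: reflection
Original point: (3, 7)
Rule for reflection over the x-axis: (x, y) -> (x, -y)
Apply: (3, 7) -> (3, -7)
(3, -7)


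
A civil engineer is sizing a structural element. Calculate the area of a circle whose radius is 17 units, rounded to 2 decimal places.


Shape: circle
Radius r = 17 units
Formula: A = pi * r^2
r^2 = 17^2 = 289
A = pi * 289
A = 907.92
907.92 units^2


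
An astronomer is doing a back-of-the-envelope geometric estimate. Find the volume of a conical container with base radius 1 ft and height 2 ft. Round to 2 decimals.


Shape: cone
Radius r = 1 ft, Height h = 2 ft
Formula: V = (1/3) * pi * r^2 * h
r^2 = 1
pi * r^2 * h = pi * 1 * 2 = 2 * pi
V = 2 * pi / 3
V = 2.09
2.09 ft^3


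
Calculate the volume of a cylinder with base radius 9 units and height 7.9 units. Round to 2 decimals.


Shape: cylinder
Radius r = 9 units, Height h = 7.9 units
Formula: V = pi * r^2 * h
r^2 = 81
V = pi * 81 * 7.9
V = 639.9 * pi
V = 2010.31
2010.31 units^3


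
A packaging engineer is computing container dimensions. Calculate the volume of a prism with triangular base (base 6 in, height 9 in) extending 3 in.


Shape: triangular prism
Triangle base = 6 in, triangle height = 9 in, prism length L = 3 in
Formula: V = (1/2 * b * h_tri) * L
Cross-section area = 0.5 * 6 * 9 = 27
V = 27 * 3
V = 81
81 in^3


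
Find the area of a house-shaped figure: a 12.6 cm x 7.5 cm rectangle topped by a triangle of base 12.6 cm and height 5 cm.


Composite shape: rectangle + triangle
Rectangle area = 12.6 * 7.5 = 94.5
Triangle area = 0.5 * 12.6 * 5 = 31.5
Total = 94.5 + 31.5
Total = 126
126 cm^2


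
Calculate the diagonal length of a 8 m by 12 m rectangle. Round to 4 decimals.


Shape: rectangle (diagonal via Pythagoras)
Sides: 8 m and 12 m
Formula: d = sqrt(l^2 + w^2)
l^2 = 64, w^2 = 144
l^2 + w^2 = 208
d = sqrt(208)
d = 14.4222
14.4222 m


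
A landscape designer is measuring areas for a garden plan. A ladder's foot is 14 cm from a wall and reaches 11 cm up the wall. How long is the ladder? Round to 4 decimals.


Shape: right triangle
Legs a = 14 cm, b = 11 cm
Formula: c = sqrt(a^2 + b^2)
a^2 = 196, b^2 = 121
a^2 + b^2 = 317
c = sqrt(317)
c = 17.8045
17.8045 cm


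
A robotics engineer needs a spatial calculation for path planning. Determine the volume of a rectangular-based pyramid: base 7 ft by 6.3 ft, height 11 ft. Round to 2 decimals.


Shape: rectangular pyramid
Base: 7 ft x 6.3 ft, Height h = 11 ft
Formula: V = (1/3) * base_area * h
base_area = 7 * 6.3 = 44.1
base_area * h = 44.1 * 11 = 485.1
V = 485.1 / 3
V = 161.7
161.7 ft^3


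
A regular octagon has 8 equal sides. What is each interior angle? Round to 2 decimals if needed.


Shape: regular octagon (8 sides)
Formula: interior angle = (n - 2) * 180 / n
(n - 2) = 6
(n - 2) * 180 = 1080
angle = 1080 / 8
angle = 135
135 degrees


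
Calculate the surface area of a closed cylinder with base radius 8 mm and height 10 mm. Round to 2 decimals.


Shape: closed cylinder
Radius r = 8 mm, Height h = 10 mm
Formula: SA = 2*pi*r^2 + 2*pi*r*h = 2*pi*r*(r + h)
r + h = 18
2 * r * (r + h) = 2 * 8 * 18 = 288
SA = 288 * pi
SA = 904.78
904.78 mm^2


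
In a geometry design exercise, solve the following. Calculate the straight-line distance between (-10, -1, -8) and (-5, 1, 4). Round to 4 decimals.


3D distance between two points
P1 = (-10, -1, -8), P2 = (-5, 1, 4)
Formula: d = sqrt((x2-x1)^2 + (y2-y1)^2 + (z2-z1)^2)
dx = -5 - -10 = 5
dy = 1 - -1 = 2
dz = 4 - -8 = 12
dx^2 + dy^2 + dz^2 = 25 + 4 + 144 = 173
d = sqrt(173)
d = 13.1529
13.1529 units


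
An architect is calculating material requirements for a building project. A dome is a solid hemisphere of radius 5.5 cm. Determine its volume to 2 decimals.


Shape: hemisphere (half of a sphere)
Radius r = 5.5 cm
Formula: V = (1/2) * (4/3) * pi * r^3 = (2/3) * pi * r^3
r^3 = 166.375
(2/3) * 166.375 = 110.916667
V = 110.916667 * pi
V = 348.45
348.45 cm^3


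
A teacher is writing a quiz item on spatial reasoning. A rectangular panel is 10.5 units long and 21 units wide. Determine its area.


Shape: rectangle
Length l = 10.5 units, Width w = 21 units
Formula: A = l * w
A = 10.5 * 21
A = 220.5
220.5 units^2


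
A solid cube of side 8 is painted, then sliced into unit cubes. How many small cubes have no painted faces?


Large cube: 8 x 8 x 8, cut into unit cubes.
n = 8, so n - 2 = 6
Unpainted cubes form the interior (n - 2)^3 block.
(n - 2)^3 = 6^3 = 216
216 unit cubes


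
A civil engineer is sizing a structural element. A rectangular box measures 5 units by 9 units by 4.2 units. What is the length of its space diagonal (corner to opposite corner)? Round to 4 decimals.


Shape: rectangular box (space diagonal)
l = 5 units, w = 9 units, h = 4.2 units
Visualize: the diagonal of the base, then a right triangle with that diagonal and the height.
Formula: d = sqrt(l^2 + w^2 + h^2)
l^2 + w^2 + h^2 = 25 + 81 + 17.64 = 123.64
d = sqrt(123.64)
d = 11.1194
11.1194 units


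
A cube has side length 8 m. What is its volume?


Shape: cube
Side s = 8 m
Formula: V = s^3
V = 8 * 8 * 8
V = 64 * 8
V = 512
512 m^3


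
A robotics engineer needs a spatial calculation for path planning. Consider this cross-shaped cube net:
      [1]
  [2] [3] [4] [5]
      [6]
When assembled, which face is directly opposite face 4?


Net: cross layout. Take square 3 as the base (bottom).
Fold the four squares in the horizontal row up around 3: 2 -> left, 4 -> right, 5 wraps to the top.
Fold 1 and 6 up from 3: 1 -> back, 6 -> front.
Opposite pairs are therefore: (1, 6), (2, 4), (3, 5).
Face 4 is opposite face 2.
face 2


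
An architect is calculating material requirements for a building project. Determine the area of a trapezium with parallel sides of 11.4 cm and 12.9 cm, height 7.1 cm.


Shape: trapezoid
Parallel sides a = 11.4 cm, b = 12.9 cm; Height h = 7.1 cm
Formula: A = (a + b) * h / 2
a + b = 11.4 + 12.9 = 24.3
A = 24.3 * 7.1 / 2
A = 172.53 / 2
A = 86.265
86.265 cm^2


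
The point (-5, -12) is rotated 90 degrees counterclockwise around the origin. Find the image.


Transformation: rotation about the origin
Original point: (-5, -12)
Rule for 90 deg counterclockwise: (x, y) -> (-y, x)
Apply: (-5, -12) -> (12, -5)
(12, -5)


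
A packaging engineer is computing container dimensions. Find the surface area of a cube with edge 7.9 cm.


Shape: cube
Side s = 7.9 cm
A cube has 6 square faces.
Formula: SA = 6 * s^2
s^2 = 62.41
SA = 6 * 62.41
SA = 374.46
374.46 cm^2


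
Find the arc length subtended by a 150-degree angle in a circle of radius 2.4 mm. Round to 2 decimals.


Shape: circular arc
Radius r = 2.4 mm, Angle = 150 degrees
Formula: L = (angle/360) * 2 * pi * r
2 * pi * r = 4.8 * pi
L = (150/360) * 4.8 * pi
L = 2 * pi
L = 6.28
6.28 mm


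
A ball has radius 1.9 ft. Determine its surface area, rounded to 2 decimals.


Shape: sphere
Radius r = 1.9 ft
Formula: SA = 4 * pi * r^2
r^2 = 3.61
SA = 4 * pi * 3.61
SA = 14.44 * pi
SA = 45.36
45.36 ft^2


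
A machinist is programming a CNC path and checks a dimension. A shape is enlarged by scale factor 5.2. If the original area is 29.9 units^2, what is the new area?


Linear scale factor k = 5.2
Original area = 29.9 units^2
Rule: under a linear scaling by k, areas scale by k^2.
k^2 = 5.2^2 = 27.04
New area = 29.9 * 27.04
New area = 808.496
808.496 units^2


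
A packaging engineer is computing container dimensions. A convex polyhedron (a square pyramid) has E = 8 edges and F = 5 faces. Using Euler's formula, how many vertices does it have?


Polyhedron: square pyramid
Euler's formula for convex polyhedra: V - E + F = 2
Given: E = 8 edges and F = 5 faces
Solve for V:
V = 2 + E - F = 2 + 8 - 5 = 5
5 vertices


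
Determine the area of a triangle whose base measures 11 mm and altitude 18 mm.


Shape: triangle
Base b = 11 mm, Height h = 18 mm
Formula: A = (1/2) * b * h
A = 0.5 * 11 * 18
A = 0.5 * 198
A = 99
99 mm^2


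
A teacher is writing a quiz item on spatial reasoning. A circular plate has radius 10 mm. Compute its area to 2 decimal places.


Shape: circle
Radius r = 10 mm
Formula: A = pi * r^2
r^2 = 10^2 = 100
A = pi * 100
A = 314.16
314.16 mm^2


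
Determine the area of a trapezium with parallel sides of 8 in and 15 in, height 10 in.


Shape: trapezoid
Parallel sides a = 8 in, b = 15 in; Height h = 10 in
Formula: A = (a + b) * h / 2
a + b = 8 + 15 = 23
A = 23 * 10 / 2
A = 230 / 2
A = 115
115 in^2


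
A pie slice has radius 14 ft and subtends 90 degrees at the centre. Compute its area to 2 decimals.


Shape: circular sector
Radius r = 14 ft, Angle = 90 degrees
Formula: A = (angle/360) * pi * r^2
r^2 = 196
Fraction of circle = 90/360
A = (90/360) * pi * 196
A = 49 * pi
A = 153.94
153.94 ft^2


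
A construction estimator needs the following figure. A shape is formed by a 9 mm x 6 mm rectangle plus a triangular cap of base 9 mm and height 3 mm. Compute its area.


Composite shape: rectangle + triangle
Rectangle area = 9 * 6 = 54
Triangle area = 0.5 * 9 * 3 = 13.5
Total = 54 + 13.5
Total = 67.5
67.5 mm^2


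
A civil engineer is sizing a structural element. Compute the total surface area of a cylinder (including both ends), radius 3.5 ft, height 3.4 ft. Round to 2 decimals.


Shape: closed cylinder
Radius r = 3.5 ft, Height h = 3.4 ft
Formula: SA = 2*pi*r^2 + 2*pi*r*h = 2*pi*r*(r + h)
r + h = 6.9
2 * r * (r + h) = 2 * 3.5 * 6.9 = 48.3
SA = 48.3 * pi
SA = 151.74
151.74 ft^2


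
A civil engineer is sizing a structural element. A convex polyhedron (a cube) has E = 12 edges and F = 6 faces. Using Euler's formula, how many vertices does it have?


Polyhedron: cube
Euler's formula for convex polyhedra: V - E + F = 2
Given: E = 12 edges and F = 6 faces
Solve for V:
V = 2 + E - F = 2 + 12 - 6 = 8
8 vertices


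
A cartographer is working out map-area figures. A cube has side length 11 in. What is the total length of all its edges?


Shape: cube
Side s = 11 in
A cube has 12 edges, all equal.
Formula: total edge length = 12 * s
Total = 12 * 11
Total = 132
132 in


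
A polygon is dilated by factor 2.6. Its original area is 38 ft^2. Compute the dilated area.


Linear scale factor k = 2.6
Original area = 38 ft^2
Rule: under a linear scaling by k, areas scale by k^2.
k^2 = 2.6^2 = 6.76
New area = 38 * 6.76
New area = 256.88
256.88 ft^2


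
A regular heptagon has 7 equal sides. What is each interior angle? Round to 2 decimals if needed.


Shape: regular heptagon (7 sides)
Formula: interior angle = (n - 2) * 180 / n
(n - 2) = 5
(n - 2) * 180 = 900
angle = 900 / 7
angle = 128.57
128.57 degrees


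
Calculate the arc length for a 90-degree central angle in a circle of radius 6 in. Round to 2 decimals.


Shape: circular arc
Radius r = 6 in, Angle = 90 degrees
Formula: L = (angle/360) * 2 * pi * r
2 * pi * r = 12 * pi
L = (90/360) * 12 * pi
L = 3 * pi
L = 9.42
9.42 in


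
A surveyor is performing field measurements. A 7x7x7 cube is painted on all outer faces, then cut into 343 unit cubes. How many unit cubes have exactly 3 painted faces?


Large cube: 7 x 7 x 7, cut into unit cubes.
Cubes with 3 painted faces are at the corners. A cube always has 8 corners.
Count = 8
8 unit cubes


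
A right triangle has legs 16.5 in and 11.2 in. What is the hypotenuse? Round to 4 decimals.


Shape: right triangle
Legs a = 16.5 in, b = 11.2 in
Formula: c = sqrt(a^2 + b^2)
a^2 = 272.25, b^2 = 125.44
a^2 + b^2 = 397.69
c = sqrt(397.69)
c = 19.9422
19.9422 in


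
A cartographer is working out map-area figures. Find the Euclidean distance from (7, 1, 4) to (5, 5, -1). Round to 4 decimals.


3D distance between two points
P1 = (7, 1, 4), P2 = (5, 5, -1)
Formula: d = sqrt((x2-x1)^2 + (y2-y1)^2 + (z2-z1)^2)
dx = 5 - 7 = -2
dy = 5 - 1 = 4
dz = -1 - 4 = -5
dx^2 + dy^2 + dz^2 = 4 + 16 + 25 = 45
d = sqrt(45)
d = 6.7082
6.7082 units


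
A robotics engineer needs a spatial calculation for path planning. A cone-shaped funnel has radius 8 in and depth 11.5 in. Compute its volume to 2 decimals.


Shape: cone
Radius r = 8 in, Height h = 11.5 in
Formula: V = (1/3) * pi * r^2 * h
r^2 = 64
pi * r^2 * h = pi * 64 * 11.5 = 736 * pi
V = 736 * pi / 3
V = 770.74
770.74 in^3


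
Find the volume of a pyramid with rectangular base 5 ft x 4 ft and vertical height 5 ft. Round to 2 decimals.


Shape: rectangular pyramid
Base: 5 ft x 4 ft, Height h = 5 ft
Formula: V = (1/3) * base_area * h
base_area = 5 * 4 = 20
base_area * h = 20 * 5 = 100
V = 100 / 3
V = 33.33
33.33 ft^3


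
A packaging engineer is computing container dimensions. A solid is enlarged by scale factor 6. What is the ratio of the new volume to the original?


Linear scale factor k = 6
Rule: under a linear scaling by k, volumes scale by k^3.
k^3 = 6 * 6 * 6
k^3 = 36 * 6
k^3 = 216
Volume scales by a factor of 216.
216 (dimensionless)


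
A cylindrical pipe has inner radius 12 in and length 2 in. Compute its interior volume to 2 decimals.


Shape: cylinder
Radius r = 12 in, Height h = 2 in
Formula: V = pi * r^2 * h
r^2 = 144
V = pi * 144 * 2
V = 288 * pi
V = 904.78
904.78 in^3


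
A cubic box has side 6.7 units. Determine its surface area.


Shape: cube
Side s = 6.7 units
A cube has 6 square faces.
Formula: SA = 6 * s^2
s^2 = 44.89
SA = 6 * 44.89
SA = 269.34
269.34 units^2


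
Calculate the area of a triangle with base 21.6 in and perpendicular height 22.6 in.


Shape: triangle
Base b = 21.6 in, Height h = 22.6 in
Formula: A = (1/2) * b * h
A = 0.5 * 21.6 * 22.6
A = 0.5 * 488.16
A = 244.08
244.08 in^2


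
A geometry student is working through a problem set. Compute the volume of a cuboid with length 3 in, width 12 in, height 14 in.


Shape: rectangular prism
l = 3 in, w = 12 in, h = 14 in
Formula: V = l * w * h
V = 3 * 12 * 14
V = 36 * 14
V = 504
504 in^3


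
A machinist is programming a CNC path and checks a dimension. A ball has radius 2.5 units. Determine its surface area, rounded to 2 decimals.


Shape: sphere
Radius r = 2.5 units
Formula: SA = 4 * pi * r^2
r^2 = 6.25
SA = 4 * pi * 6.25
SA = 25 * pi
SA = 78.54
78.54 units^2


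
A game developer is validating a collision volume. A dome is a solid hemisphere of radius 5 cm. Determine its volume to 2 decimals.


Shape: hemisphere (half of a sphere)
Radius r = 5 cm
Formula: V = (1/2) * (4/3) * pi * r^3 = (2/3) * pi * r^3
r^3 = 125
(2/3) * 125 = 83.333333
V = 83.333333 * pi
V = 261.8
261.8 cm^3


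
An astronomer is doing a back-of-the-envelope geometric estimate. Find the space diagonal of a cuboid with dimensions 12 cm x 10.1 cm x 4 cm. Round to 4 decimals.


Shape: rectangular box (space diagonal)
l = 12 cm, w = 10.1 cm, h = 4 cm
Visualize: the diagonal of the base, then a right triangle with that diagonal and the height.
Formula: d = sqrt(l^2 + w^2 + h^2)
l^2 + w^2 + h^2 = 144 + 102.01 + 16 = 262.01
d = sqrt(262.01)
d = 16.1867
16.1867 cm
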